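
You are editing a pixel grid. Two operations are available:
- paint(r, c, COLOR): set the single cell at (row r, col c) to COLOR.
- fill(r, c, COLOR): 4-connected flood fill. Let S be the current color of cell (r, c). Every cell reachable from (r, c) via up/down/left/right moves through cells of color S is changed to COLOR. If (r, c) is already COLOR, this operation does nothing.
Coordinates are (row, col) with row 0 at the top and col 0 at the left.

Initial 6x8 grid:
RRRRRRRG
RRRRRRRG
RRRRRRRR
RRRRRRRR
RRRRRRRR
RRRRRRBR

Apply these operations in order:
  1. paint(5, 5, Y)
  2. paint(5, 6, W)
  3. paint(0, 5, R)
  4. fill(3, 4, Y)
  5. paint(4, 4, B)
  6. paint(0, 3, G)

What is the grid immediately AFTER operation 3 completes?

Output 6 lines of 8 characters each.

After op 1 paint(5,5,Y):
RRRRRRRG
RRRRRRRG
RRRRRRRR
RRRRRRRR
RRRRRRRR
RRRRRYBR
After op 2 paint(5,6,W):
RRRRRRRG
RRRRRRRG
RRRRRRRR
RRRRRRRR
RRRRRRRR
RRRRRYWR
After op 3 paint(0,5,R):
RRRRRRRG
RRRRRRRG
RRRRRRRR
RRRRRRRR
RRRRRRRR
RRRRRYWR

Answer: RRRRRRRG
RRRRRRRG
RRRRRRRR
RRRRRRRR
RRRRRRRR
RRRRRYWR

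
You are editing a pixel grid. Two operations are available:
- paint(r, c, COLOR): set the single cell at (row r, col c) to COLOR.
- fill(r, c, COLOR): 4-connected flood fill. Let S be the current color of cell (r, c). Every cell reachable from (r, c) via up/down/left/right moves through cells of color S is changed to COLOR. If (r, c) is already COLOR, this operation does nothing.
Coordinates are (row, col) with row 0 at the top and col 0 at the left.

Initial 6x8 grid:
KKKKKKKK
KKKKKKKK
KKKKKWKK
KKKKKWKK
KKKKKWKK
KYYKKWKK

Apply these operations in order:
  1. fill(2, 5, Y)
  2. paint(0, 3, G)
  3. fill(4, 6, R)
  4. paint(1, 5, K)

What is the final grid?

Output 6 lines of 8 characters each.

After op 1 fill(2,5,Y) [4 cells changed]:
KKKKKKKK
KKKKKKKK
KKKKKYKK
KKKKKYKK
KKKKKYKK
KYYKKYKK
After op 2 paint(0,3,G):
KKKGKKKK
KKKKKKKK
KKKKKYKK
KKKKKYKK
KKKKKYKK
KYYKKYKK
After op 3 fill(4,6,R) [41 cells changed]:
RRRGRRRR
RRRRRRRR
RRRRRYRR
RRRRRYRR
RRRRRYRR
RYYRRYRR
After op 4 paint(1,5,K):
RRRGRRRR
RRRRRKRR
RRRRRYRR
RRRRRYRR
RRRRRYRR
RYYRRYRR

Answer: RRRGRRRR
RRRRRKRR
RRRRRYRR
RRRRRYRR
RRRRRYRR
RYYRRYRR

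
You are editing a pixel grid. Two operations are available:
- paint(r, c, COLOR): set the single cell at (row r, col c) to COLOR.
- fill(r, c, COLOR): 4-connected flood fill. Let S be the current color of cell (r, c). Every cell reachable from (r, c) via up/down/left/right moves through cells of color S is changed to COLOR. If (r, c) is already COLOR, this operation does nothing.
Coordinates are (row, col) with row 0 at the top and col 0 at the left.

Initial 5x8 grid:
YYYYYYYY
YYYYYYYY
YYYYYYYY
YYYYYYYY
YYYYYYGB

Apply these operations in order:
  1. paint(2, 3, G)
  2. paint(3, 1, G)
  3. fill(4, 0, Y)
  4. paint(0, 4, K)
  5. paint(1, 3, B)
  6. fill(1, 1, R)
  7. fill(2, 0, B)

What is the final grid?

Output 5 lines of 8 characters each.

Answer: BBBBKBBB
BBBBBBBB
BBBGBBBB
BGBBBBBB
BBBBBBGB

Derivation:
After op 1 paint(2,3,G):
YYYYYYYY
YYYYYYYY
YYYGYYYY
YYYYYYYY
YYYYYYGB
After op 2 paint(3,1,G):
YYYYYYYY
YYYYYYYY
YYYGYYYY
YGYYYYYY
YYYYYYGB
After op 3 fill(4,0,Y) [0 cells changed]:
YYYYYYYY
YYYYYYYY
YYYGYYYY
YGYYYYYY
YYYYYYGB
After op 4 paint(0,4,K):
YYYYKYYY
YYYYYYYY
YYYGYYYY
YGYYYYYY
YYYYYYGB
After op 5 paint(1,3,B):
YYYYKYYY
YYYBYYYY
YYYGYYYY
YGYYYYYY
YYYYYYGB
After op 6 fill(1,1,R) [34 cells changed]:
RRRRKRRR
RRRBRRRR
RRRGRRRR
RGRRRRRR
RRRRRRGB
After op 7 fill(2,0,B) [34 cells changed]:
BBBBKBBB
BBBBBBBB
BBBGBBBB
BGBBBBBB
BBBBBBGB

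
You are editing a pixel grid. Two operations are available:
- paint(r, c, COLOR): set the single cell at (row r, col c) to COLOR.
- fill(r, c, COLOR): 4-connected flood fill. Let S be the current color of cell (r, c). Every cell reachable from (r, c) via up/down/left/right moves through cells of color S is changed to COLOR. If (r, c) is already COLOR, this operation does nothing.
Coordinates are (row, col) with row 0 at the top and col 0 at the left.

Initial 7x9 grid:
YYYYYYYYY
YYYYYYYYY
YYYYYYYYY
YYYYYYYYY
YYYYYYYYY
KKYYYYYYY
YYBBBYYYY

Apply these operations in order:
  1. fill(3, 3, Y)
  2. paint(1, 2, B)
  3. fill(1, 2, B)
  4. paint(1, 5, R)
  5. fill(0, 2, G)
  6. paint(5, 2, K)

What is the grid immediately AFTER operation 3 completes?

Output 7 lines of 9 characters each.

Answer: YYYYYYYYY
YYBYYYYYY
YYYYYYYYY
YYYYYYYYY
YYYYYYYYY
KKYYYYYYY
YYBBBYYYY

Derivation:
After op 1 fill(3,3,Y) [0 cells changed]:
YYYYYYYYY
YYYYYYYYY
YYYYYYYYY
YYYYYYYYY
YYYYYYYYY
KKYYYYYYY
YYBBBYYYY
After op 2 paint(1,2,B):
YYYYYYYYY
YYBYYYYYY
YYYYYYYYY
YYYYYYYYY
YYYYYYYYY
KKYYYYYYY
YYBBBYYYY
After op 3 fill(1,2,B) [0 cells changed]:
YYYYYYYYY
YYBYYYYYY
YYYYYYYYY
YYYYYYYYY
YYYYYYYYY
KKYYYYYYY
YYBBBYYYY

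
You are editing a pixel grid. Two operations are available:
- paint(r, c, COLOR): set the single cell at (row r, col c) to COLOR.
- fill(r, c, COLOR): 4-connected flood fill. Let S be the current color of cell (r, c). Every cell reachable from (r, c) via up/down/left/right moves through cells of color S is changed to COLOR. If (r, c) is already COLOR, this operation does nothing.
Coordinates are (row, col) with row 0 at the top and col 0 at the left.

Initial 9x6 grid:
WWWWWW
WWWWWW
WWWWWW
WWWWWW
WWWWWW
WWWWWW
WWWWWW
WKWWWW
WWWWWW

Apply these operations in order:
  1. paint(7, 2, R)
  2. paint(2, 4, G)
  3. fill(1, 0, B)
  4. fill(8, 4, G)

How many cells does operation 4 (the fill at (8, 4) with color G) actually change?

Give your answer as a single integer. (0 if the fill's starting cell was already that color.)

Answer: 51

Derivation:
After op 1 paint(7,2,R):
WWWWWW
WWWWWW
WWWWWW
WWWWWW
WWWWWW
WWWWWW
WWWWWW
WKRWWW
WWWWWW
After op 2 paint(2,4,G):
WWWWWW
WWWWWW
WWWWGW
WWWWWW
WWWWWW
WWWWWW
WWWWWW
WKRWWW
WWWWWW
After op 3 fill(1,0,B) [51 cells changed]:
BBBBBB
BBBBBB
BBBBGB
BBBBBB
BBBBBB
BBBBBB
BBBBBB
BKRBBB
BBBBBB
After op 4 fill(8,4,G) [51 cells changed]:
GGGGGG
GGGGGG
GGGGGG
GGGGGG
GGGGGG
GGGGGG
GGGGGG
GKRGGG
GGGGGG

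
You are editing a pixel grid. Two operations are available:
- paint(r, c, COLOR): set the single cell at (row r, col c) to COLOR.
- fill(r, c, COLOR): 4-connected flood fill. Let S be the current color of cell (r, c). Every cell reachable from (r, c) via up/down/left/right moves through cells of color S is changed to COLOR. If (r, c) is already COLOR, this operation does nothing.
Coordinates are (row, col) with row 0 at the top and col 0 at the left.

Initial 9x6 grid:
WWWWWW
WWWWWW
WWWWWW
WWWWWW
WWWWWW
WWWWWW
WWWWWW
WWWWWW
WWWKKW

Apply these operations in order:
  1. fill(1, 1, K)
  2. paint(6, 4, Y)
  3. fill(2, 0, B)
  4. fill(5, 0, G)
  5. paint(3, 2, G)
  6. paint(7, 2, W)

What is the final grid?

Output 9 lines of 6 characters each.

After op 1 fill(1,1,K) [52 cells changed]:
KKKKKK
KKKKKK
KKKKKK
KKKKKK
KKKKKK
KKKKKK
KKKKKK
KKKKKK
KKKKKK
After op 2 paint(6,4,Y):
KKKKKK
KKKKKK
KKKKKK
KKKKKK
KKKKKK
KKKKKK
KKKKYK
KKKKKK
KKKKKK
After op 3 fill(2,0,B) [53 cells changed]:
BBBBBB
BBBBBB
BBBBBB
BBBBBB
BBBBBB
BBBBBB
BBBBYB
BBBBBB
BBBBBB
After op 4 fill(5,0,G) [53 cells changed]:
GGGGGG
GGGGGG
GGGGGG
GGGGGG
GGGGGG
GGGGGG
GGGGYG
GGGGGG
GGGGGG
After op 5 paint(3,2,G):
GGGGGG
GGGGGG
GGGGGG
GGGGGG
GGGGGG
GGGGGG
GGGGYG
GGGGGG
GGGGGG
After op 6 paint(7,2,W):
GGGGGG
GGGGGG
GGGGGG
GGGGGG
GGGGGG
GGGGGG
GGGGYG
GGWGGG
GGGGGG

Answer: GGGGGG
GGGGGG
GGGGGG
GGGGGG
GGGGGG
GGGGGG
GGGGYG
GGWGGG
GGGGGG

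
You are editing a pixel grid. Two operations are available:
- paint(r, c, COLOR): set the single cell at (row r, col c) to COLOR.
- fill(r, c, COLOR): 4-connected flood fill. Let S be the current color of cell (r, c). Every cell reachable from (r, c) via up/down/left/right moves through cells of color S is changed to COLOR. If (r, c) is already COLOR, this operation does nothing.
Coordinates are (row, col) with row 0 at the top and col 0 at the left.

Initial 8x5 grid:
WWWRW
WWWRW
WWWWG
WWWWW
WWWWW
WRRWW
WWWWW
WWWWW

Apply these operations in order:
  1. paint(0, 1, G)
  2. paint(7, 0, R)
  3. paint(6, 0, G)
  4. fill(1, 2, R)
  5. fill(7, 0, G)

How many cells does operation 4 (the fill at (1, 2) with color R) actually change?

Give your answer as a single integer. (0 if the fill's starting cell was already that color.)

After op 1 paint(0,1,G):
WGWRW
WWWRW
WWWWG
WWWWW
WWWWW
WRRWW
WWWWW
WWWWW
After op 2 paint(7,0,R):
WGWRW
WWWRW
WWWWG
WWWWW
WWWWW
WRRWW
WWWWW
RWWWW
After op 3 paint(6,0,G):
WGWRW
WWWRW
WWWWG
WWWWW
WWWWW
WRRWW
GWWWW
RWWWW
After op 4 fill(1,2,R) [30 cells changed]:
RGRRW
RRRRW
RRRRG
RRRRR
RRRRR
RRRRR
GRRRR
RRRRR

Answer: 30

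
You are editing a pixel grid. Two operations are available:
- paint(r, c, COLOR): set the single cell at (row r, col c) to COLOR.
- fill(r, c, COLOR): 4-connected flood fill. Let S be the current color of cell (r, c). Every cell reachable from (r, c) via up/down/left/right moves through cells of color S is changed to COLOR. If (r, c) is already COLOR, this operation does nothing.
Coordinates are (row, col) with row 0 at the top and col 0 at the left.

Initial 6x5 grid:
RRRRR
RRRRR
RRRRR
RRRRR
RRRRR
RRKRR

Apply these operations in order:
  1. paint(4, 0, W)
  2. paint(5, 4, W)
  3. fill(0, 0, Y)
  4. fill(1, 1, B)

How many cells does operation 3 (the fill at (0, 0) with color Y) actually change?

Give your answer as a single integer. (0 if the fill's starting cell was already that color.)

Answer: 27

Derivation:
After op 1 paint(4,0,W):
RRRRR
RRRRR
RRRRR
RRRRR
WRRRR
RRKRR
After op 2 paint(5,4,W):
RRRRR
RRRRR
RRRRR
RRRRR
WRRRR
RRKRW
After op 3 fill(0,0,Y) [27 cells changed]:
YYYYY
YYYYY
YYYYY
YYYYY
WYYYY
YYKYW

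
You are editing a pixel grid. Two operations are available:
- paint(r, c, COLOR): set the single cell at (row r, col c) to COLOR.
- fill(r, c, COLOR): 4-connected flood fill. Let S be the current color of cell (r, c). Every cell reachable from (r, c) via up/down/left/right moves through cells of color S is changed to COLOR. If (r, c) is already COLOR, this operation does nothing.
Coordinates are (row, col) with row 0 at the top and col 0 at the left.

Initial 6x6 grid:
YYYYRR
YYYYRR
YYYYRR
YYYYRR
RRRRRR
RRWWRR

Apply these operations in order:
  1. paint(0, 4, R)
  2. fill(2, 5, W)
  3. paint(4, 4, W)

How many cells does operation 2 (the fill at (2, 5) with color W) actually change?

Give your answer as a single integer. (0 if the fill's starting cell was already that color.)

After op 1 paint(0,4,R):
YYYYRR
YYYYRR
YYYYRR
YYYYRR
RRRRRR
RRWWRR
After op 2 fill(2,5,W) [18 cells changed]:
YYYYWW
YYYYWW
YYYYWW
YYYYWW
WWWWWW
WWWWWW

Answer: 18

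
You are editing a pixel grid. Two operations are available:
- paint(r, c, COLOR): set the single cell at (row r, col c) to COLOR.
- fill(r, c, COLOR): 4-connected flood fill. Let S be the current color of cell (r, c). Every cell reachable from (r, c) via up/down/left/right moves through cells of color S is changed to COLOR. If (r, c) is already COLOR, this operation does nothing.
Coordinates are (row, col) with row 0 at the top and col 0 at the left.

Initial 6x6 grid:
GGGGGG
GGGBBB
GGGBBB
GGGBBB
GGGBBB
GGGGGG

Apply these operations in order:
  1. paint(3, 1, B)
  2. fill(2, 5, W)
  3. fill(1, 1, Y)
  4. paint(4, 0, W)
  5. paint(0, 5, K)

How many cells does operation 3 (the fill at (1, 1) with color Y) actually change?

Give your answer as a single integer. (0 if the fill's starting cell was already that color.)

Answer: 23

Derivation:
After op 1 paint(3,1,B):
GGGGGG
GGGBBB
GGGBBB
GBGBBB
GGGBBB
GGGGGG
After op 2 fill(2,5,W) [12 cells changed]:
GGGGGG
GGGWWW
GGGWWW
GBGWWW
GGGWWW
GGGGGG
After op 3 fill(1,1,Y) [23 cells changed]:
YYYYYY
YYYWWW
YYYWWW
YBYWWW
YYYWWW
YYYYYY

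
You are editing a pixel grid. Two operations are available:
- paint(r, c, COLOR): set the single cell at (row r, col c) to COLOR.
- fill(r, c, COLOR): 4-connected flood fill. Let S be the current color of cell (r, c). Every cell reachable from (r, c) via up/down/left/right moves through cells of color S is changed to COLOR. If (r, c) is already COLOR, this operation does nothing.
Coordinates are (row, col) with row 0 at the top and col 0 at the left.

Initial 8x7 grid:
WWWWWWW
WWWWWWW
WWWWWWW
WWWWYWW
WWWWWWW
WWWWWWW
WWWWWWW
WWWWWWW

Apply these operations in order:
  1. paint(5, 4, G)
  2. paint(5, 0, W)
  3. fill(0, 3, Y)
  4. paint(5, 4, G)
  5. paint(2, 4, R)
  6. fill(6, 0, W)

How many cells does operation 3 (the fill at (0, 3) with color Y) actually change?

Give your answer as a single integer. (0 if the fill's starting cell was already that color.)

Answer: 54

Derivation:
After op 1 paint(5,4,G):
WWWWWWW
WWWWWWW
WWWWWWW
WWWWYWW
WWWWWWW
WWWWGWW
WWWWWWW
WWWWWWW
After op 2 paint(5,0,W):
WWWWWWW
WWWWWWW
WWWWWWW
WWWWYWW
WWWWWWW
WWWWGWW
WWWWWWW
WWWWWWW
After op 3 fill(0,3,Y) [54 cells changed]:
YYYYYYY
YYYYYYY
YYYYYYY
YYYYYYY
YYYYYYY
YYYYGYY
YYYYYYY
YYYYYYY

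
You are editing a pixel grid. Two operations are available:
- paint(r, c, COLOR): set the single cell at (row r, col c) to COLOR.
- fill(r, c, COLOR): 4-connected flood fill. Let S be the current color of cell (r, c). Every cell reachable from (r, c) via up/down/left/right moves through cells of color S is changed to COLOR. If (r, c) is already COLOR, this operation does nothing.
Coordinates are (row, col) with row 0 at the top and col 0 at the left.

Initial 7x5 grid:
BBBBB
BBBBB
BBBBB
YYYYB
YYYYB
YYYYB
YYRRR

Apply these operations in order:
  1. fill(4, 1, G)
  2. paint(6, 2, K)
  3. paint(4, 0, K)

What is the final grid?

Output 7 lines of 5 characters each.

Answer: BBBBB
BBBBB
BBBBB
GGGGB
KGGGB
GGGGB
GGKRR

Derivation:
After op 1 fill(4,1,G) [14 cells changed]:
BBBBB
BBBBB
BBBBB
GGGGB
GGGGB
GGGGB
GGRRR
After op 2 paint(6,2,K):
BBBBB
BBBBB
BBBBB
GGGGB
GGGGB
GGGGB
GGKRR
After op 3 paint(4,0,K):
BBBBB
BBBBB
BBBBB
GGGGB
KGGGB
GGGGB
GGKRR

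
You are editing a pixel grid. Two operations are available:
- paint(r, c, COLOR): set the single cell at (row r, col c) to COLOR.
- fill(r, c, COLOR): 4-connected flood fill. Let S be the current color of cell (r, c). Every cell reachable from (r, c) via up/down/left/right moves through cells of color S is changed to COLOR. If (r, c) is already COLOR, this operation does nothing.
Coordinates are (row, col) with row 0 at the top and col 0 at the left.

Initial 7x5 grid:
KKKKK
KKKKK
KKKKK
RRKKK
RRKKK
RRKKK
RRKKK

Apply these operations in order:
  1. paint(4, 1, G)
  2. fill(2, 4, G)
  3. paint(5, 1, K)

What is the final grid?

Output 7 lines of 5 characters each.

Answer: GGGGG
GGGGG
GGGGG
RRGGG
RGGGG
RKGGG
RRGGG

Derivation:
After op 1 paint(4,1,G):
KKKKK
KKKKK
KKKKK
RRKKK
RGKKK
RRKKK
RRKKK
After op 2 fill(2,4,G) [27 cells changed]:
GGGGG
GGGGG
GGGGG
RRGGG
RGGGG
RRGGG
RRGGG
After op 3 paint(5,1,K):
GGGGG
GGGGG
GGGGG
RRGGG
RGGGG
RKGGG
RRGGG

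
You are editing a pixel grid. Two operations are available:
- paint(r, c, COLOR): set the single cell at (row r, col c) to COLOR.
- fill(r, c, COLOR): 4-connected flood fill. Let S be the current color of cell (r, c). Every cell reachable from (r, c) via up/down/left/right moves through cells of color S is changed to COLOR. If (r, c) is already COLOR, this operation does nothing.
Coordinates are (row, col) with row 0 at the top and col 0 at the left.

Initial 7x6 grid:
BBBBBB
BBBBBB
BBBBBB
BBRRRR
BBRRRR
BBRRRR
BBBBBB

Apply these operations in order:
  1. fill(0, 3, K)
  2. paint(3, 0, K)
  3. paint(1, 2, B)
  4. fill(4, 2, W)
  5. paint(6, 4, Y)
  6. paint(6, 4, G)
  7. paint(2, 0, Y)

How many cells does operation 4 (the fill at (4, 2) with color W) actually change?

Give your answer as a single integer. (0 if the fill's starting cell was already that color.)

Answer: 12

Derivation:
After op 1 fill(0,3,K) [30 cells changed]:
KKKKKK
KKKKKK
KKKKKK
KKRRRR
KKRRRR
KKRRRR
KKKKKK
After op 2 paint(3,0,K):
KKKKKK
KKKKKK
KKKKKK
KKRRRR
KKRRRR
KKRRRR
KKKKKK
After op 3 paint(1,2,B):
KKKKKK
KKBKKK
KKKKKK
KKRRRR
KKRRRR
KKRRRR
KKKKKK
After op 4 fill(4,2,W) [12 cells changed]:
KKKKKK
KKBKKK
KKKKKK
KKWWWW
KKWWWW
KKWWWW
KKKKKK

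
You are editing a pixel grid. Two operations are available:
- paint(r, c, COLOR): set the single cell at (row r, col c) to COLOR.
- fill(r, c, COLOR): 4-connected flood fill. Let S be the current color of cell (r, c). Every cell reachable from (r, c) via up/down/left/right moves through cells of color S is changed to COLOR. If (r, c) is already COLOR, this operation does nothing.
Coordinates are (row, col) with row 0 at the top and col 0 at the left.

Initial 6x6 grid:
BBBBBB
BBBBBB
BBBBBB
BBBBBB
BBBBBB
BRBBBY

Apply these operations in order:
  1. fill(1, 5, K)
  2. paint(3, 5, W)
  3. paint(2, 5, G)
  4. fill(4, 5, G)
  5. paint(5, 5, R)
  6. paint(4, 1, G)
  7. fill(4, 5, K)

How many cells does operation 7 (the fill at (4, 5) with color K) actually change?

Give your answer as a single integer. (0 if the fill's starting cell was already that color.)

After op 1 fill(1,5,K) [34 cells changed]:
KKKKKK
KKKKKK
KKKKKK
KKKKKK
KKKKKK
KRKKKY
After op 2 paint(3,5,W):
KKKKKK
KKKKKK
KKKKKK
KKKKKW
KKKKKK
KRKKKY
After op 3 paint(2,5,G):
KKKKKK
KKKKKK
KKKKKG
KKKKKW
KKKKKK
KRKKKY
After op 4 fill(4,5,G) [32 cells changed]:
GGGGGG
GGGGGG
GGGGGG
GGGGGW
GGGGGG
GRGGGY
After op 5 paint(5,5,R):
GGGGGG
GGGGGG
GGGGGG
GGGGGW
GGGGGG
GRGGGR
After op 6 paint(4,1,G):
GGGGGG
GGGGGG
GGGGGG
GGGGGW
GGGGGG
GRGGGR
After op 7 fill(4,5,K) [33 cells changed]:
KKKKKK
KKKKKK
KKKKKK
KKKKKW
KKKKKK
KRKKKR

Answer: 33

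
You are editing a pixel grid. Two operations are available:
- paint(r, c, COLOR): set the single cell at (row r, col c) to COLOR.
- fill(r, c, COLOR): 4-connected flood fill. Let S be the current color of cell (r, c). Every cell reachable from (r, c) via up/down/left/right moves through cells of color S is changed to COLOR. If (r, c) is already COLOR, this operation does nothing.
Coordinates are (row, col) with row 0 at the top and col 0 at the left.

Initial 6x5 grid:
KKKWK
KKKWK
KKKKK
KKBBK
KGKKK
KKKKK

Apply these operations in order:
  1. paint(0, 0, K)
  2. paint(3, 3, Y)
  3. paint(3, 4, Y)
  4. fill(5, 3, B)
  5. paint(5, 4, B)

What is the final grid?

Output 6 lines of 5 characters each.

Answer: BBBWB
BBBWB
BBBBB
BBBYY
BGBBB
BBBBB

Derivation:
After op 1 paint(0,0,K):
KKKWK
KKKWK
KKKKK
KKBBK
KGKKK
KKKKK
After op 2 paint(3,3,Y):
KKKWK
KKKWK
KKKKK
KKBYK
KGKKK
KKKKK
After op 3 paint(3,4,Y):
KKKWK
KKKWK
KKKKK
KKBYY
KGKKK
KKKKK
After op 4 fill(5,3,B) [24 cells changed]:
BBBWB
BBBWB
BBBBB
BBBYY
BGBBB
BBBBB
After op 5 paint(5,4,B):
BBBWB
BBBWB
BBBBB
BBBYY
BGBBB
BBBBB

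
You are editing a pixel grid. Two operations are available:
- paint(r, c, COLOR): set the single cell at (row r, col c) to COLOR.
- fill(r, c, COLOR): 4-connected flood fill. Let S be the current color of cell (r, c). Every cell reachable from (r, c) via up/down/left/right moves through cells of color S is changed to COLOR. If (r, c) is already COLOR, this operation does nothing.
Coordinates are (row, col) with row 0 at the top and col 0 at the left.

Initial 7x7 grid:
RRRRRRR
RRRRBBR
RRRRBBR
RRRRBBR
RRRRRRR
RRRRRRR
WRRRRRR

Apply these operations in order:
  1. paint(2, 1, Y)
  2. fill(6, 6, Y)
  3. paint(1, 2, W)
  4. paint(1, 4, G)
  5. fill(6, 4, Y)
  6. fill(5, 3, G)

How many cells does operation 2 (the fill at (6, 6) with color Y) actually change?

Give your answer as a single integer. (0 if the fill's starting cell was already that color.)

After op 1 paint(2,1,Y):
RRRRRRR
RRRRBBR
RYRRBBR
RRRRBBR
RRRRRRR
RRRRRRR
WRRRRRR
After op 2 fill(6,6,Y) [41 cells changed]:
YYYYYYY
YYYYBBY
YYYYBBY
YYYYBBY
YYYYYYY
YYYYYYY
WYYYYYY

Answer: 41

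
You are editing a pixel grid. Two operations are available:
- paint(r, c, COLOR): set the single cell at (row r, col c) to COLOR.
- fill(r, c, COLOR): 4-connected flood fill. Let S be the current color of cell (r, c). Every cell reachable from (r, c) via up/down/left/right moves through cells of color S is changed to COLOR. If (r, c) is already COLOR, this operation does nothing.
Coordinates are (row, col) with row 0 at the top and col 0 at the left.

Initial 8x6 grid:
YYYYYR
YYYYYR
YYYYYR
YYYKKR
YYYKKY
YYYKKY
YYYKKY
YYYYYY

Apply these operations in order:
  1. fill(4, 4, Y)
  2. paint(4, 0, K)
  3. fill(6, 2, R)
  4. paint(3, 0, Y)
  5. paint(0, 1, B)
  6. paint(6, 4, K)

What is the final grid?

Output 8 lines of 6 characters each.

Answer: RBRRRR
RRRRRR
RRRRRR
YRRRRR
KRRRRR
RRRRRR
RRRRKR
RRRRRR

Derivation:
After op 1 fill(4,4,Y) [8 cells changed]:
YYYYYR
YYYYYR
YYYYYR
YYYYYR
YYYYYY
YYYYYY
YYYYYY
YYYYYY
After op 2 paint(4,0,K):
YYYYYR
YYYYYR
YYYYYR
YYYYYR
KYYYYY
YYYYYY
YYYYYY
YYYYYY
After op 3 fill(6,2,R) [43 cells changed]:
RRRRRR
RRRRRR
RRRRRR
RRRRRR
KRRRRR
RRRRRR
RRRRRR
RRRRRR
After op 4 paint(3,0,Y):
RRRRRR
RRRRRR
RRRRRR
YRRRRR
KRRRRR
RRRRRR
RRRRRR
RRRRRR
After op 5 paint(0,1,B):
RBRRRR
RRRRRR
RRRRRR
YRRRRR
KRRRRR
RRRRRR
RRRRRR
RRRRRR
After op 6 paint(6,4,K):
RBRRRR
RRRRRR
RRRRRR
YRRRRR
KRRRRR
RRRRRR
RRRRKR
RRRRRR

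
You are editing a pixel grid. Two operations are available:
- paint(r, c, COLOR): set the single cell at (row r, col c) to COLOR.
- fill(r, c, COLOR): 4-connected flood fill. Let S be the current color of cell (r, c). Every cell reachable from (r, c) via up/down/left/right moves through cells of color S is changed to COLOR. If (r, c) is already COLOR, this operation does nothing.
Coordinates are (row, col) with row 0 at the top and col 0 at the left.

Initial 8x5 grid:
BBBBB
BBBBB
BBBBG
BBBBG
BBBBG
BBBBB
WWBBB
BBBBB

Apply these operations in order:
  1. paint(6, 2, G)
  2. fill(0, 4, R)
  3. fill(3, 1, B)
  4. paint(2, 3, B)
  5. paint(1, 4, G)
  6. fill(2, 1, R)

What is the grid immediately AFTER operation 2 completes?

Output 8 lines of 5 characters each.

Answer: RRRRR
RRRRR
RRRRG
RRRRG
RRRRG
RRRRR
WWGRR
RRRRR

Derivation:
After op 1 paint(6,2,G):
BBBBB
BBBBB
BBBBG
BBBBG
BBBBG
BBBBB
WWGBB
BBBBB
After op 2 fill(0,4,R) [34 cells changed]:
RRRRR
RRRRR
RRRRG
RRRRG
RRRRG
RRRRR
WWGRR
RRRRR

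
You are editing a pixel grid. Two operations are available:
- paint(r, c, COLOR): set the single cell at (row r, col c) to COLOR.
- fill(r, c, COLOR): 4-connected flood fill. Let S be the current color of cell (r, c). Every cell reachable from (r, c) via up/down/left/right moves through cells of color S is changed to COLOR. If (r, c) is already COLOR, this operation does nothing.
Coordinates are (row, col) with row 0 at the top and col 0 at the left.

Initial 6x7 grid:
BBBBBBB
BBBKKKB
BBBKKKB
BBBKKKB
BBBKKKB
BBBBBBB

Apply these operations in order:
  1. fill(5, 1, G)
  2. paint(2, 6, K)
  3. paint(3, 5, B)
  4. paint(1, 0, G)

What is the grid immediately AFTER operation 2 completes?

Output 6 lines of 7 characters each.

Answer: GGGGGGG
GGGKKKG
GGGKKKK
GGGKKKG
GGGKKKG
GGGGGGG

Derivation:
After op 1 fill(5,1,G) [30 cells changed]:
GGGGGGG
GGGKKKG
GGGKKKG
GGGKKKG
GGGKKKG
GGGGGGG
After op 2 paint(2,6,K):
GGGGGGG
GGGKKKG
GGGKKKK
GGGKKKG
GGGKKKG
GGGGGGG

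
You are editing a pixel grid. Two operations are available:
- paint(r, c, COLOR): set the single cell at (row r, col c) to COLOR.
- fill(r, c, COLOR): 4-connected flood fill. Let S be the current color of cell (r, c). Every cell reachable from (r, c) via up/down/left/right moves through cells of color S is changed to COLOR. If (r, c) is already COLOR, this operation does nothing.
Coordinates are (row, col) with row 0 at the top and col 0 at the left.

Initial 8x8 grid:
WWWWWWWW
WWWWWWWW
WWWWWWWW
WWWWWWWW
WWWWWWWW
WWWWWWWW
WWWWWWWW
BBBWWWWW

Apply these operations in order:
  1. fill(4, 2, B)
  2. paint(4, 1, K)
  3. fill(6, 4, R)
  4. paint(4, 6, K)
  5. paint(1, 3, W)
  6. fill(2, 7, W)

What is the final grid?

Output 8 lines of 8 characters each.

After op 1 fill(4,2,B) [61 cells changed]:
BBBBBBBB
BBBBBBBB
BBBBBBBB
BBBBBBBB
BBBBBBBB
BBBBBBBB
BBBBBBBB
BBBBBBBB
After op 2 paint(4,1,K):
BBBBBBBB
BBBBBBBB
BBBBBBBB
BBBBBBBB
BKBBBBBB
BBBBBBBB
BBBBBBBB
BBBBBBBB
After op 3 fill(6,4,R) [63 cells changed]:
RRRRRRRR
RRRRRRRR
RRRRRRRR
RRRRRRRR
RKRRRRRR
RRRRRRRR
RRRRRRRR
RRRRRRRR
After op 4 paint(4,6,K):
RRRRRRRR
RRRRRRRR
RRRRRRRR
RRRRRRRR
RKRRRRKR
RRRRRRRR
RRRRRRRR
RRRRRRRR
After op 5 paint(1,3,W):
RRRRRRRR
RRRWRRRR
RRRRRRRR
RRRRRRRR
RKRRRRKR
RRRRRRRR
RRRRRRRR
RRRRRRRR
After op 6 fill(2,7,W) [61 cells changed]:
WWWWWWWW
WWWWWWWW
WWWWWWWW
WWWWWWWW
WKWWWWKW
WWWWWWWW
WWWWWWWW
WWWWWWWW

Answer: WWWWWWWW
WWWWWWWW
WWWWWWWW
WWWWWWWW
WKWWWWKW
WWWWWWWW
WWWWWWWW
WWWWWWWW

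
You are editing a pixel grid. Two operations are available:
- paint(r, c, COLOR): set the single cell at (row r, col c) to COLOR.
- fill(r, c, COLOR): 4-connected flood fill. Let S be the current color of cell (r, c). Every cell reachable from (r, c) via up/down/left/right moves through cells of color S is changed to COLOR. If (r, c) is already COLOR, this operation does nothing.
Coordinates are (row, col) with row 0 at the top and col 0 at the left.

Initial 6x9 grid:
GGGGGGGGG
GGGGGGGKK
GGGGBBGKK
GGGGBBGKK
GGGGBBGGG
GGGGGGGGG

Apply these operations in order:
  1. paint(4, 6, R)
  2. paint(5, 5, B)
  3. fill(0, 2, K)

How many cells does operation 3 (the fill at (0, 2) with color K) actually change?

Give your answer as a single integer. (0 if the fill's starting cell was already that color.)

After op 1 paint(4,6,R):
GGGGGGGGG
GGGGGGGKK
GGGGBBGKK
GGGGBBGKK
GGGGBBRGG
GGGGGGGGG
After op 2 paint(5,5,B):
GGGGGGGGG
GGGGGGGKK
GGGGBBGKK
GGGGBBGKK
GGGGBBRGG
GGGGGBGGG
After op 3 fill(0,2,K) [35 cells changed]:
KKKKKKKKK
KKKKKKKKK
KKKKBBKKK
KKKKBBKKK
KKKKBBRGG
KKKKKBGGG

Answer: 35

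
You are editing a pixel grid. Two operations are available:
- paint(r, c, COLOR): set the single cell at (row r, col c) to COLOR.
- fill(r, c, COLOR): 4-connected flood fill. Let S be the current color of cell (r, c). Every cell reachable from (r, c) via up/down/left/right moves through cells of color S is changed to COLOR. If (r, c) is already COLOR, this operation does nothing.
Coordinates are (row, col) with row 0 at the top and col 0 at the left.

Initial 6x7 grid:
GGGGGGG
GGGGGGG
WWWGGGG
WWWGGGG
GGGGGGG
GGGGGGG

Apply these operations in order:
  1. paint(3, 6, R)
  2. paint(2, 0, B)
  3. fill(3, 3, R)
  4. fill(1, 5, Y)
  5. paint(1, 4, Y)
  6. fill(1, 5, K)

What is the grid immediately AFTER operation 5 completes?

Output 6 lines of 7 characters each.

After op 1 paint(3,6,R):
GGGGGGG
GGGGGGG
WWWGGGG
WWWGGGR
GGGGGGG
GGGGGGG
After op 2 paint(2,0,B):
GGGGGGG
GGGGGGG
BWWGGGG
WWWGGGR
GGGGGGG
GGGGGGG
After op 3 fill(3,3,R) [35 cells changed]:
RRRRRRR
RRRRRRR
BWWRRRR
WWWRRRR
RRRRRRR
RRRRRRR
After op 4 fill(1,5,Y) [36 cells changed]:
YYYYYYY
YYYYYYY
BWWYYYY
WWWYYYY
YYYYYYY
YYYYYYY
After op 5 paint(1,4,Y):
YYYYYYY
YYYYYYY
BWWYYYY
WWWYYYY
YYYYYYY
YYYYYYY

Answer: YYYYYYY
YYYYYYY
BWWYYYY
WWWYYYY
YYYYYYY
YYYYYYY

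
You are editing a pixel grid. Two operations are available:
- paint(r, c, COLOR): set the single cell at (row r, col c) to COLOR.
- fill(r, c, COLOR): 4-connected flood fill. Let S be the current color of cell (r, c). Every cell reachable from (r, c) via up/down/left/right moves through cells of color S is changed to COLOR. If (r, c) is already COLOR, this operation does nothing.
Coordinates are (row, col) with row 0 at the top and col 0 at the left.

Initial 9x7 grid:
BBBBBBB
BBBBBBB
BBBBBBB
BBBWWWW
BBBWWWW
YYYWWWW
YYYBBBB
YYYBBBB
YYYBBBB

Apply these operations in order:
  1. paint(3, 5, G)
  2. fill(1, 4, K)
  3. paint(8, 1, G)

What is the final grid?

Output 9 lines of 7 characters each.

After op 1 paint(3,5,G):
BBBBBBB
BBBBBBB
BBBBBBB
BBBWWGW
BBBWWWW
YYYWWWW
YYYBBBB
YYYBBBB
YYYBBBB
After op 2 fill(1,4,K) [27 cells changed]:
KKKKKKK
KKKKKKK
KKKKKKK
KKKWWGW
KKKWWWW
YYYWWWW
YYYBBBB
YYYBBBB
YYYBBBB
After op 3 paint(8,1,G):
KKKKKKK
KKKKKKK
KKKKKKK
KKKWWGW
KKKWWWW
YYYWWWW
YYYBBBB
YYYBBBB
YGYBBBB

Answer: KKKKKKK
KKKKKKK
KKKKKKK
KKKWWGW
KKKWWWW
YYYWWWW
YYYBBBB
YYYBBBB
YGYBBBB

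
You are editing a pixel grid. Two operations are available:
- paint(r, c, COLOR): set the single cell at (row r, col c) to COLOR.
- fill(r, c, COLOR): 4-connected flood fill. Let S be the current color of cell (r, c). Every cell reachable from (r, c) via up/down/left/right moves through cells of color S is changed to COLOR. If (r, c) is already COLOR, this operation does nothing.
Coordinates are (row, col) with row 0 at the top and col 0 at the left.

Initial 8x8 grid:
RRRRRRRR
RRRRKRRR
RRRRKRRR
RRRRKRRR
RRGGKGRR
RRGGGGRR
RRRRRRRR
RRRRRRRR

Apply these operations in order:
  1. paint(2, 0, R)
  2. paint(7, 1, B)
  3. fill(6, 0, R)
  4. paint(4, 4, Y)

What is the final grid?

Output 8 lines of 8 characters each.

After op 1 paint(2,0,R):
RRRRRRRR
RRRRKRRR
RRRRKRRR
RRRRKRRR
RRGGKGRR
RRGGGGRR
RRRRRRRR
RRRRRRRR
After op 2 paint(7,1,B):
RRRRRRRR
RRRRKRRR
RRRRKRRR
RRRRKRRR
RRGGKGRR
RRGGGGRR
RRRRRRRR
RBRRRRRR
After op 3 fill(6,0,R) [0 cells changed]:
RRRRRRRR
RRRRKRRR
RRRRKRRR
RRRRKRRR
RRGGKGRR
RRGGGGRR
RRRRRRRR
RBRRRRRR
After op 4 paint(4,4,Y):
RRRRRRRR
RRRRKRRR
RRRRKRRR
RRRRKRRR
RRGGYGRR
RRGGGGRR
RRRRRRRR
RBRRRRRR

Answer: RRRRRRRR
RRRRKRRR
RRRRKRRR
RRRRKRRR
RRGGYGRR
RRGGGGRR
RRRRRRRR
RBRRRRRR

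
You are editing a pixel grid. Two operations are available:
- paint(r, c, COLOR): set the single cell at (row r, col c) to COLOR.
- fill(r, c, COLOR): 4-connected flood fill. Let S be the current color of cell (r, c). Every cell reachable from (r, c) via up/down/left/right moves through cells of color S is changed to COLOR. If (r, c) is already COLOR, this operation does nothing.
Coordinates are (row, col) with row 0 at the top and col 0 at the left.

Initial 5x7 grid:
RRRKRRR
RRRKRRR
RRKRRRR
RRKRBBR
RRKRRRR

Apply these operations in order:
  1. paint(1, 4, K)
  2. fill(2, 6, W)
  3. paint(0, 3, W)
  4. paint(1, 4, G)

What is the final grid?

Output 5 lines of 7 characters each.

Answer: RRRWWWW
RRRKGWW
RRKWWWW
RRKWBBW
RRKWWWW

Derivation:
After op 1 paint(1,4,K):
RRRKRRR
RRRKKRR
RRKRRRR
RRKRBBR
RRKRRRR
After op 2 fill(2,6,W) [15 cells changed]:
RRRKWWW
RRRKKWW
RRKWWWW
RRKWBBW
RRKWWWW
After op 3 paint(0,3,W):
RRRWWWW
RRRKKWW
RRKWWWW
RRKWBBW
RRKWWWW
After op 4 paint(1,4,G):
RRRWWWW
RRRKGWW
RRKWWWW
RRKWBBW
RRKWWWW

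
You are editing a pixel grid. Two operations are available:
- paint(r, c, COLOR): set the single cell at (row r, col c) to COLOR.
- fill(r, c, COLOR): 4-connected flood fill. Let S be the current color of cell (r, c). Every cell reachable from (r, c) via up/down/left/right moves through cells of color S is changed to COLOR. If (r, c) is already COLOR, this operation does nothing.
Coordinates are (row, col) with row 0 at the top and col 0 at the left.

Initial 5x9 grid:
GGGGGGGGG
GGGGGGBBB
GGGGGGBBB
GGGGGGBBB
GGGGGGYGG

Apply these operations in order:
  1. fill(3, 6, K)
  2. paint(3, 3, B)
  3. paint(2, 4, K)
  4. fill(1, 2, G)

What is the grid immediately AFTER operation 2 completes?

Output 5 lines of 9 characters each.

After op 1 fill(3,6,K) [9 cells changed]:
GGGGGGGGG
GGGGGGKKK
GGGGGGKKK
GGGGGGKKK
GGGGGGYGG
After op 2 paint(3,3,B):
GGGGGGGGG
GGGGGGKKK
GGGGGGKKK
GGGBGGKKK
GGGGGGYGG

Answer: GGGGGGGGG
GGGGGGKKK
GGGGGGKKK
GGGBGGKKK
GGGGGGYGG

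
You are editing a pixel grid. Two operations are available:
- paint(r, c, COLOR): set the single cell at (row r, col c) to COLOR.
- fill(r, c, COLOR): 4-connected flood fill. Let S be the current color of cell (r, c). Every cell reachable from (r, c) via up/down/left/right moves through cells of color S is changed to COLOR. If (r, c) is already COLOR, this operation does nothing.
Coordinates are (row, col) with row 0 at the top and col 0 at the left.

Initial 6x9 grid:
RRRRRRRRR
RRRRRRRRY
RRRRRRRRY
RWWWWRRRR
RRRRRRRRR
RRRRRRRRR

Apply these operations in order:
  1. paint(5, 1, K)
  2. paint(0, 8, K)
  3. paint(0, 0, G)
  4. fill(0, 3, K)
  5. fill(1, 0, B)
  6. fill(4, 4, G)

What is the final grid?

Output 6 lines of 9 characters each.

Answer: GGGGGGGGG
GGGGGGGGY
GGGGGGGGY
GWWWWGGGG
GGGGGGGGG
GGGGGGGGG

Derivation:
After op 1 paint(5,1,K):
RRRRRRRRR
RRRRRRRRY
RRRRRRRRY
RWWWWRRRR
RRRRRRRRR
RKRRRRRRR
After op 2 paint(0,8,K):
RRRRRRRRK
RRRRRRRRY
RRRRRRRRY
RWWWWRRRR
RRRRRRRRR
RKRRRRRRR
After op 3 paint(0,0,G):
GRRRRRRRK
RRRRRRRRY
RRRRRRRRY
RWWWWRRRR
RRRRRRRRR
RKRRRRRRR
After op 4 fill(0,3,K) [45 cells changed]:
GKKKKKKKK
KKKKKKKKY
KKKKKKKKY
KWWWWKKKK
KKKKKKKKK
KKKKKKKKK
After op 5 fill(1,0,B) [47 cells changed]:
GBBBBBBBB
BBBBBBBBY
BBBBBBBBY
BWWWWBBBB
BBBBBBBBB
BBBBBBBBB
After op 6 fill(4,4,G) [47 cells changed]:
GGGGGGGGG
GGGGGGGGY
GGGGGGGGY
GWWWWGGGG
GGGGGGGGG
GGGGGGGGG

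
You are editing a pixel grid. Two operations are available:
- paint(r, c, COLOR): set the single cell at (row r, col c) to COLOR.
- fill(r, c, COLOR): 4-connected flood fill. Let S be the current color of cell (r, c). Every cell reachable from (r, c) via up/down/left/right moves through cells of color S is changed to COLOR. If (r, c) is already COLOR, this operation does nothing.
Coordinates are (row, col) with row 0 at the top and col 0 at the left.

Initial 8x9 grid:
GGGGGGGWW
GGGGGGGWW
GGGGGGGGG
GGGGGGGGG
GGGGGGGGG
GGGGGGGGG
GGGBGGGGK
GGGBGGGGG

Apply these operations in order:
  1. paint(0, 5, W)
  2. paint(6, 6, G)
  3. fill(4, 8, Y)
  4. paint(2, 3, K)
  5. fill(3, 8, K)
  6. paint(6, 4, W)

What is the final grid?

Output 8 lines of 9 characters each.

After op 1 paint(0,5,W):
GGGGGWGWW
GGGGGGGWW
GGGGGGGGG
GGGGGGGGG
GGGGGGGGG
GGGGGGGGG
GGGBGGGGK
GGGBGGGGG
After op 2 paint(6,6,G):
GGGGGWGWW
GGGGGGGWW
GGGGGGGGG
GGGGGGGGG
GGGGGGGGG
GGGGGGGGG
GGGBGGGGK
GGGBGGGGG
After op 3 fill(4,8,Y) [64 cells changed]:
YYYYYWYWW
YYYYYYYWW
YYYYYYYYY
YYYYYYYYY
YYYYYYYYY
YYYYYYYYY
YYYBYYYYK
YYYBYYYYY
After op 4 paint(2,3,K):
YYYYYWYWW
YYYYYYYWW
YYYKYYYYY
YYYYYYYYY
YYYYYYYYY
YYYYYYYYY
YYYBYYYYK
YYYBYYYYY
After op 5 fill(3,8,K) [63 cells changed]:
KKKKKWKWW
KKKKKKKWW
KKKKKKKKK
KKKKKKKKK
KKKKKKKKK
KKKKKKKKK
KKKBKKKKK
KKKBKKKKK
After op 6 paint(6,4,W):
KKKKKWKWW
KKKKKKKWW
KKKKKKKKK
KKKKKKKKK
KKKKKKKKK
KKKKKKKKK
KKKBWKKKK
KKKBKKKKK

Answer: KKKKKWKWW
KKKKKKKWW
KKKKKKKKK
KKKKKKKKK
KKKKKKKKK
KKKKKKKKK
KKKBWKKKK
KKKBKKKKK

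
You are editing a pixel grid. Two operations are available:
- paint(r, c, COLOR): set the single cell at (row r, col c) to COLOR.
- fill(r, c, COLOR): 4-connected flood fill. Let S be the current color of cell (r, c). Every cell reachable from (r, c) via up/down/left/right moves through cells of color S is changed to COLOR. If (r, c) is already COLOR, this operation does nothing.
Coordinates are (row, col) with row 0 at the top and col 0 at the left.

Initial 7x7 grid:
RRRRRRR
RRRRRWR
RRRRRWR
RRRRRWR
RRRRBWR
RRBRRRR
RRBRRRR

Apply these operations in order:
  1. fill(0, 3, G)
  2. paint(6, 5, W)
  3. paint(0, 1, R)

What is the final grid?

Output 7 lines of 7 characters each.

After op 1 fill(0,3,G) [42 cells changed]:
GGGGGGG
GGGGGWG
GGGGGWG
GGGGGWG
GGGGBWG
GGBGGGG
GGBGGGG
After op 2 paint(6,5,W):
GGGGGGG
GGGGGWG
GGGGGWG
GGGGGWG
GGGGBWG
GGBGGGG
GGBGGWG
After op 3 paint(0,1,R):
GRGGGGG
GGGGGWG
GGGGGWG
GGGGGWG
GGGGBWG
GGBGGGG
GGBGGWG

Answer: GRGGGGG
GGGGGWG
GGGGGWG
GGGGGWG
GGGGBWG
GGBGGGG
GGBGGWG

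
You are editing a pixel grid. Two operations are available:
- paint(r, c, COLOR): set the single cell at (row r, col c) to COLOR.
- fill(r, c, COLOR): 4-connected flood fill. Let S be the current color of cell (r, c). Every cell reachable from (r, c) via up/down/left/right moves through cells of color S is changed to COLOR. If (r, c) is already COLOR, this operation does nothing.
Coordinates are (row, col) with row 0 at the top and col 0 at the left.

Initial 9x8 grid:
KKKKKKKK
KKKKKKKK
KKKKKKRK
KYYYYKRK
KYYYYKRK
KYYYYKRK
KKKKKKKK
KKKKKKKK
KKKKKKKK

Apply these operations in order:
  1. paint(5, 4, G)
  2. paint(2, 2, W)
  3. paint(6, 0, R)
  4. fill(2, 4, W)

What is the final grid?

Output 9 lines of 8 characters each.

Answer: WWWWWWWW
WWWWWWWW
WWWWWWRW
WYYYYWRW
WYYYYWRW
WYYYGWRW
RWWWWWWW
WWWWWWWW
WWWWWWWW

Derivation:
After op 1 paint(5,4,G):
KKKKKKKK
KKKKKKKK
KKKKKKRK
KYYYYKRK
KYYYYKRK
KYYYGKRK
KKKKKKKK
KKKKKKKK
KKKKKKKK
After op 2 paint(2,2,W):
KKKKKKKK
KKKKKKKK
KKWKKKRK
KYYYYKRK
KYYYYKRK
KYYYGKRK
KKKKKKKK
KKKKKKKK
KKKKKKKK
After op 3 paint(6,0,R):
KKKKKKKK
KKKKKKKK
KKWKKKRK
KYYYYKRK
KYYYYKRK
KYYYGKRK
RKKKKKKK
KKKKKKKK
KKKKKKKK
After op 4 fill(2,4,W) [54 cells changed]:
WWWWWWWW
WWWWWWWW
WWWWWWRW
WYYYYWRW
WYYYYWRW
WYYYGWRW
RWWWWWWW
WWWWWWWW
WWWWWWWW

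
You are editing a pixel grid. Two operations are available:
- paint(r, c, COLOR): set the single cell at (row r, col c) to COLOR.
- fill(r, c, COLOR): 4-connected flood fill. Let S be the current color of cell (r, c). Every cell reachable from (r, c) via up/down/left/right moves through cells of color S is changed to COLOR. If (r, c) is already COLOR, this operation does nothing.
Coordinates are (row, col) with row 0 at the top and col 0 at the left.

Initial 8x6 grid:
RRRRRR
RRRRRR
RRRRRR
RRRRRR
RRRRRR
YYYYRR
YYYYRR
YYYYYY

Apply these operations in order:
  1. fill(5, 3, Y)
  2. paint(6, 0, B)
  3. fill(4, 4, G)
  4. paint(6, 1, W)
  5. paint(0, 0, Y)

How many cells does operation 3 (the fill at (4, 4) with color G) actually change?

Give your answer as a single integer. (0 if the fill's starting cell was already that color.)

Answer: 34

Derivation:
After op 1 fill(5,3,Y) [0 cells changed]:
RRRRRR
RRRRRR
RRRRRR
RRRRRR
RRRRRR
YYYYRR
YYYYRR
YYYYYY
After op 2 paint(6,0,B):
RRRRRR
RRRRRR
RRRRRR
RRRRRR
RRRRRR
YYYYRR
BYYYRR
YYYYYY
After op 3 fill(4,4,G) [34 cells changed]:
GGGGGG
GGGGGG
GGGGGG
GGGGGG
GGGGGG
YYYYGG
BYYYGG
YYYYYY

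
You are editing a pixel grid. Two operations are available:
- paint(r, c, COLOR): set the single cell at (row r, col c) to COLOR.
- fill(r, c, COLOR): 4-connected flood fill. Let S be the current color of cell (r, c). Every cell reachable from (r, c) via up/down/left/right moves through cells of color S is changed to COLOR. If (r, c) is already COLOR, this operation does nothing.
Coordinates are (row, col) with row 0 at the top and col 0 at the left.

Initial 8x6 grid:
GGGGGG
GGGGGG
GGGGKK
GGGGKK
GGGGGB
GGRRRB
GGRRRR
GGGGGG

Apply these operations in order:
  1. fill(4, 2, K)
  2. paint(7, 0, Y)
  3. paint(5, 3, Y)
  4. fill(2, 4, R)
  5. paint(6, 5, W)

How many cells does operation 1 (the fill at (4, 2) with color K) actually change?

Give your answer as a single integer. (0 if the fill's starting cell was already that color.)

After op 1 fill(4,2,K) [35 cells changed]:
KKKKKK
KKKKKK
KKKKKK
KKKKKK
KKKKKB
KKRRRB
KKRRRR
KKKKKK

Answer: 35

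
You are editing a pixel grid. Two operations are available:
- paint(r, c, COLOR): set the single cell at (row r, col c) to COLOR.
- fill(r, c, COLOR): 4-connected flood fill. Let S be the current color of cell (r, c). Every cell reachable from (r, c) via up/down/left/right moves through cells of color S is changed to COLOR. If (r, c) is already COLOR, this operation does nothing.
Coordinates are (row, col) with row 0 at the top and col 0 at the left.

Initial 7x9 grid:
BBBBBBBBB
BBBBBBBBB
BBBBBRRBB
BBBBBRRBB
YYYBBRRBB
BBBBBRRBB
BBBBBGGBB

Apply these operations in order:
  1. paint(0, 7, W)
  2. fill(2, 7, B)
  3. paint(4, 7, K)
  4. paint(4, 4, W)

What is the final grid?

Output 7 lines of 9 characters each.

After op 1 paint(0,7,W):
BBBBBBBWB
BBBBBBBBB
BBBBBRRBB
BBBBBRRBB
YYYBBRRBB
BBBBBRRBB
BBBBBGGBB
After op 2 fill(2,7,B) [0 cells changed]:
BBBBBBBWB
BBBBBBBBB
BBBBBRRBB
BBBBBRRBB
YYYBBRRBB
BBBBBRRBB
BBBBBGGBB
After op 3 paint(4,7,K):
BBBBBBBWB
BBBBBBBBB
BBBBBRRBB
BBBBBRRBB
YYYBBRRKB
BBBBBRRBB
BBBBBGGBB
After op 4 paint(4,4,W):
BBBBBBBWB
BBBBBBBBB
BBBBBRRBB
BBBBBRRBB
YYYBWRRKB
BBBBBRRBB
BBBBBGGBB

Answer: BBBBBBBWB
BBBBBBBBB
BBBBBRRBB
BBBBBRRBB
YYYBWRRKB
BBBBBRRBB
BBBBBGGBB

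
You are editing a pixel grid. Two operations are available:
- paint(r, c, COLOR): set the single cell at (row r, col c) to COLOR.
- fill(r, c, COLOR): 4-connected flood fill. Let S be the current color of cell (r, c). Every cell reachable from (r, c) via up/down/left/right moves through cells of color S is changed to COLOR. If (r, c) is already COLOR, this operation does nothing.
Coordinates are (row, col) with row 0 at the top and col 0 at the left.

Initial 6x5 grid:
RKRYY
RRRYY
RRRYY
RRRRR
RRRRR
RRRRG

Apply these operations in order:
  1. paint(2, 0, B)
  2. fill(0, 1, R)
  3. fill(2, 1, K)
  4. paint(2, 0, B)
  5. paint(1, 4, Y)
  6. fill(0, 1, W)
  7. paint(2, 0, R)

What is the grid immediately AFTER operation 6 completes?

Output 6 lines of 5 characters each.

After op 1 paint(2,0,B):
RKRYY
RRRYY
BRRYY
RRRRR
RRRRR
RRRRG
After op 2 fill(0,1,R) [1 cells changed]:
RRRYY
RRRYY
BRRYY
RRRRR
RRRRR
RRRRG
After op 3 fill(2,1,K) [22 cells changed]:
KKKYY
KKKYY
BKKYY
KKKKK
KKKKK
KKKKG
After op 4 paint(2,0,B):
KKKYY
KKKYY
BKKYY
KKKKK
KKKKK
KKKKG
After op 5 paint(1,4,Y):
KKKYY
KKKYY
BKKYY
KKKKK
KKKKK
KKKKG
After op 6 fill(0,1,W) [22 cells changed]:
WWWYY
WWWYY
BWWYY
WWWWW
WWWWW
WWWWG

Answer: WWWYY
WWWYY
BWWYY
WWWWW
WWWWW
WWWWG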